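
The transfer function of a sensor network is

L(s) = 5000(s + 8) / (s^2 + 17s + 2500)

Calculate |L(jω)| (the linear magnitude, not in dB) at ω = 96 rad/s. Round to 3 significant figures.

At s = jω = j96:
zero (s+8): 8 + j96 → |·| = √(8²+96²) = √9280 ≈ 96.333, ∠ = arctan(96/8) ≈ 85.24°
quadratic: (j96)² + 17·j96 + 2500 = -6716 + j1632 → |·| ≈ 6911.4, ∠ ≈ 166.34°
|L| = 5000 · 96.333 / 6911.4 ≈ 69.691

69.7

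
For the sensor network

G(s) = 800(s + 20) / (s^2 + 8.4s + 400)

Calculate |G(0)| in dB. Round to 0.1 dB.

32.0 dB

G(0) = 800·20 / 400 = 40
20 log₁₀(40) ≈ 32.04 dB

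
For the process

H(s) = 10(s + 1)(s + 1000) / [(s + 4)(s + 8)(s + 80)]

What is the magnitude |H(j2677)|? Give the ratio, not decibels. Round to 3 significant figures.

At s = jω = j2677:
zero (s+1): 1 + j2677 → |·| = √(1²+2677²) = √7166330 ≈ 2677, ∠ = arctan(2677/1) ≈ 89.98°
zero (s+1000): 1000 + j2677 → |·| = √(1000²+2677²) = √8166329 ≈ 2857.7, ∠ = arctan(2677/1000) ≈ 69.52°
pole (s+4): 4 + j2677 → |·| = √(4²+2677²) = √7166345 ≈ 2677, ∠ = arctan(2677/4) ≈ 89.91°
pole (s+8): 8 + j2677 → |·| = √(8²+2677²) = √7166393 ≈ 2677, ∠ = arctan(2677/8) ≈ 89.83°
pole (s+80): 80 + j2677 → |·| = √(80²+2677²) = √7172729 ≈ 2678.2, ∠ = arctan(2677/80) ≈ 88.29°
|H| = 10 · 7.6501e+06 / 1.9193e+10 ≈ 0.0039859

0.00399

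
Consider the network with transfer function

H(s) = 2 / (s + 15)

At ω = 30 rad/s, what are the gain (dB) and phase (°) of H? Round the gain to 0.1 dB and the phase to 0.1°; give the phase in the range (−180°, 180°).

-24.5 dB, -63.4°

At s = jω = j30:
pole (s+15): 15 + j30 → |·| = √(15²+30²) = √1125 ≈ 33.541, ∠ = arctan(30/15) ≈ 63.43°
|H| = 2 / 33.541 ≈ 0.059629
Gain = 20 log₁₀(0.059629) ≈ -24.49 dB
∠H = 0.00° − 63.43° = -63.43°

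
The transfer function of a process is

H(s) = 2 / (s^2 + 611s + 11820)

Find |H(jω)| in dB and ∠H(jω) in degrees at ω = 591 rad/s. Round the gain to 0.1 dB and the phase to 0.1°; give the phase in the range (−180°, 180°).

-107.9 dB, -133.1°

Substitute s = j591:
Numerator: 2 = 2 + j0
Denominator: (j591)^2 + 611(j591) + 11820 = -337461 + j361101
|N| = √(2² + 0²) ≈ 2, ∠N ≈ 0.00°
|D| = √(337461² + 361101²) ≈ 4.9424e+05, ∠D ≈ 133.06°
|H| = 2 / 4.9424e+05 ≈ 4.0466e-06
Gain = 20 log₁₀(4.0466e-06) ≈ -107.86 dB
∠H = 0.00° − 133.06° = -133.06°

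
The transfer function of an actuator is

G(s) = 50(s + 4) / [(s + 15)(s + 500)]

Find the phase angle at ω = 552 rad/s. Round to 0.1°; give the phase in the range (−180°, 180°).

At s = jω = j552:
zero (s+4): 4 + j552 → |·| = √(4²+552²) = √304720 ≈ 552.01, ∠ = arctan(552/4) ≈ 89.58°
pole (s+15): 15 + j552 → |·| = √(15²+552²) = √304929 ≈ 552.2, ∠ = arctan(552/15) ≈ 88.44°
pole (s+500): 500 + j552 → |·| = √(500²+552²) = √554704 ≈ 744.78, ∠ = arctan(552/500) ≈ 47.83°
∠G = 89.58° − 136.27° = -46.69°

-46.7°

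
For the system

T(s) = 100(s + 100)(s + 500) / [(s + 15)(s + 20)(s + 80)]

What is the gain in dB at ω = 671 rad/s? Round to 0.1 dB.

-14.6 dB

At s = jω = j671:
zero (s+100): 100 + j671 → |·| = √(100²+671²) = √460241 ≈ 678.41, ∠ = arctan(671/100) ≈ 81.52°
zero (s+500): 500 + j671 → |·| = √(500²+671²) = √700241 ≈ 836.8, ∠ = arctan(671/500) ≈ 53.31°
pole (s+15): 15 + j671 → |·| = √(15²+671²) = √450466 ≈ 671.17, ∠ = arctan(671/15) ≈ 88.72°
pole (s+20): 20 + j671 → |·| = √(20²+671²) = √450641 ≈ 671.3, ∠ = arctan(671/20) ≈ 88.29°
pole (s+80): 80 + j671 → |·| = √(80²+671²) = √456641 ≈ 675.75, ∠ = arctan(671/80) ≈ 83.20°
|T| = 100 · 5.6769e+05 / 3.0446e+08 ≈ 0.18646
Gain = 20 log₁₀(0.18646) ≈ -14.59 dB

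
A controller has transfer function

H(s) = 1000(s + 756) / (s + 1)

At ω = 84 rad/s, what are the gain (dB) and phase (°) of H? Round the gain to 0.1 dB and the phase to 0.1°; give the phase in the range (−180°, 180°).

At s = jω = j84:
zero (s+756): 756 + j84 → |·| = √(756²+84²) = √578592 ≈ 760.65, ∠ = arctan(84/756) ≈ 6.34°
pole (s+1): 1 + j84 → |·| = √(1²+84²) = √7057 ≈ 84.006, ∠ = arctan(84/1) ≈ 89.32°
|H| = 1000 · 760.65 / 84.006 ≈ 9054.7
Gain = 20 log₁₀(9054.7) ≈ 79.14 dB
∠H = 6.34° − 89.32° = -82.98°

79.1 dB, -83.0°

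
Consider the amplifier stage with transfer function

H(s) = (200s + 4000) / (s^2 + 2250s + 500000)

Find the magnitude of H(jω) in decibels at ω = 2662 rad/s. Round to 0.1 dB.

-24.5 dB

Substitute s = j2662:
Numerator: 200(j2662) + 4000 = 4000 + j532400
Denominator: (j2662)^2 + 2250(j2662) + 500000 = -6586244 + j5989500
|N| = √(4000² + 532400²) ≈ 5.3242e+05, ∠N ≈ 89.57°
|D| = √(6586244² + 5989500²) ≈ 8.9024e+06, ∠D ≈ 137.72°
|H| = 5.3242e+05 / 8.9024e+06 ≈ 0.059806
Gain = 20 log₁₀(0.059806) ≈ -24.47 dB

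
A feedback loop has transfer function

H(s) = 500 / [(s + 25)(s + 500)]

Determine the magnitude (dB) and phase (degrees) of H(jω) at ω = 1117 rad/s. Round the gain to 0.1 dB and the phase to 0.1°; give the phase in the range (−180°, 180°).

-68.7 dB, -154.6°

At s = jω = j1117:
pole (s+25): 25 + j1117 → |·| = √(25²+1117²) = √1248314 ≈ 1117.3, ∠ = arctan(1117/25) ≈ 88.72°
pole (s+500): 500 + j1117 → |·| = √(500²+1117²) = √1497689 ≈ 1223.8, ∠ = arctan(1117/500) ≈ 65.89°
|H| = 500 / 1.3674e+06 ≈ 0.00036566
Gain = 20 log₁₀(0.00036566) ≈ -68.74 dB
∠H = 0.00° − 154.61° = -154.61°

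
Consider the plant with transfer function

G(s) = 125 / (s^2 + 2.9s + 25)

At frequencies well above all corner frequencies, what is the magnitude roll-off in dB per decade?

Each pole contributes −20 dB/decade at high frequency; each zero contributes +20 dB/decade.
Net: 0 zero(s) − 2 pole(s) → -40 dB/decade.

-40 dB/decade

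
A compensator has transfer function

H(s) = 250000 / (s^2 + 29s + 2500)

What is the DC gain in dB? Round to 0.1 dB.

H(0) = 250000 / 2500 = 100
20 log₁₀(100) ≈ 40.00 dB

40.0 dB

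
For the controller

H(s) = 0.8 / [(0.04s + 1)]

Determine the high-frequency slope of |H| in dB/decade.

Each pole contributes −20 dB/decade at high frequency; each zero contributes +20 dB/decade.
Net: 0 zero(s) − 1 pole(s) → -20 dB/decade.

-20 dB/decade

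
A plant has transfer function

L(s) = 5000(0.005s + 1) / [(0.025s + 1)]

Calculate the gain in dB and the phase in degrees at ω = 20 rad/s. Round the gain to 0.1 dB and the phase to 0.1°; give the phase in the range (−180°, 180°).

At ω = 20 rad/s:
zero (1 + j20·0.005) = 1 + j0.1 → |·| ≈ 1.005, ∠ ≈ 5.71°
pole (1 + j20·0.025) = 1 + j0.5 → |·| ≈ 1.118, ∠ ≈ 26.57°
|L| = 5000 · 1.005 / (1.118) ≈ 4494.6
Gain = 20 log₁₀(4494.6) ≈ 73.05 dB
∠L = (5.71°) − (26.57°) = -20.86°

73.1 dB, -20.9°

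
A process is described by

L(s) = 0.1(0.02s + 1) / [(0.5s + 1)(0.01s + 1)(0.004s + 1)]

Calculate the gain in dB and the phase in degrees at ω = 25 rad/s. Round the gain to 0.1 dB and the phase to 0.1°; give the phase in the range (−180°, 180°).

-41.3 dB, -78.6°

At ω = 25 rad/s:
zero (1 + j25·0.02) = 1 + j0.5 → |·| ≈ 1.118, ∠ ≈ 26.57°
pole (1 + j25·0.5) = 1 + j12.5 → |·| ≈ 12.54, ∠ ≈ 85.43°
pole (1 + j25·0.01) = 1 + j0.25 → |·| ≈ 1.0308, ∠ ≈ 14.04°
pole (1 + j25·0.004) = 1 + j0.1 → |·| ≈ 1.005, ∠ ≈ 5.71°
|L| = 0.1 · 1.118 / (12.54 · 1.0308 · 1.005) ≈ 0.008606
Gain = 20 log₁₀(0.008606) ≈ -41.30 dB
∠L = (26.57°) − (85.43° + 14.04° + 5.71°) = -78.61°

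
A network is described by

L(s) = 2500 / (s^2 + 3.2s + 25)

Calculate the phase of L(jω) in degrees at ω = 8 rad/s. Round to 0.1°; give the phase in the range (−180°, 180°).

At s = jω = j8:
quadratic: (j8)² + 3.2·j8 + 25 = -39 + j25.6 → |·| ≈ 46.651, ∠ ≈ 146.72°
∠L = 0.00° − 146.72° = -146.72°

-146.7°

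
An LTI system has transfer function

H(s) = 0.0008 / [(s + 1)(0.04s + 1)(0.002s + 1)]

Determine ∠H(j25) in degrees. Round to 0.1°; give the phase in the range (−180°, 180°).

At ω = 25 rad/s:
pole (1 + j25·1) = 1 + j25 → |·| ≈ 25.02, ∠ ≈ 87.71°
pole (1 + j25·0.04) = 1 + j1 → |·| ≈ 1.4142, ∠ ≈ 45.00°
pole (1 + j25·0.002) = 1 + j0.05 → |·| ≈ 1.0012, ∠ ≈ 2.86°
∠H = (0°) − (87.71° + 45.00° + 2.86°) = -135.57°

-135.6°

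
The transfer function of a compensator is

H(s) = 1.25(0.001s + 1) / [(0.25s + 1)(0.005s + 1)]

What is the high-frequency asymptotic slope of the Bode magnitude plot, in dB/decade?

Each pole contributes −20 dB/decade at high frequency; each zero contributes +20 dB/decade.
Net: 1 zero(s) − 2 pole(s) → -20 dB/decade.

-20 dB/decade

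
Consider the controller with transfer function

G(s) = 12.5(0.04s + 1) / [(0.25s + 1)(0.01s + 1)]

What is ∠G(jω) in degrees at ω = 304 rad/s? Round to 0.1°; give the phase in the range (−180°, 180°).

-75.7°

At ω = 304 rad/s:
zero (1 + j304·0.04) = 1 + j12.16 → |·| ≈ 12.201, ∠ ≈ 85.30°
pole (1 + j304·0.25) = 1 + j76 → |·| ≈ 76.007, ∠ ≈ 89.25°
pole (1 + j304·0.01) = 1 + j3.04 → |·| ≈ 3.2002, ∠ ≈ 71.79°
∠G = (85.30°) − (89.25° + 71.79°) = -75.74°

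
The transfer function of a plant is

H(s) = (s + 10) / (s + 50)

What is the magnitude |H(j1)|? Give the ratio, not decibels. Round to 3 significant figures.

0.201

Substitute s = j1:
Numerator: (j1) + 10 = 10 + j1
Denominator: (j1) + 50 = 50 + j1
|N| = √(10² + 1²) ≈ 10.05, ∠N ≈ 5.71°
|D| = √(50² + 1²) ≈ 50.01, ∠D ≈ 1.15°
|H| = 10.05 / 50.01 ≈ 0.20096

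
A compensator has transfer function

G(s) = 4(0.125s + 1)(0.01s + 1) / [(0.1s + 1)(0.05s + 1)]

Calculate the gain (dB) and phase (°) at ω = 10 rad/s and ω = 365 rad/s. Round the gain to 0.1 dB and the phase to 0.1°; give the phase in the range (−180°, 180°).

ω = 10: 12.2 dB, -14.5°; ω = 365: 0.3 dB, -11.9°

At ω = 10 rad/s:
zero (1 + j10·0.125) = 1 + j1.25 → |·| ≈ 1.6008, ∠ ≈ 51.34°
zero (1 + j10·0.01) = 1 + j0.1 → |·| ≈ 1.005, ∠ ≈ 5.71°
pole (1 + j10·0.1) = 1 + j1 → |·| ≈ 1.4142, ∠ ≈ 45.00°
pole (1 + j10·0.05) = 1 + j0.5 → |·| ≈ 1.118, ∠ ≈ 26.57°
|G| = 4 · 1.6008 · 1.005 / (1.4142 · 1.118) ≈ 4.0702
Gain = 20 log₁₀(4.0702) ≈ 12.19 dB
∠G = (51.34° + 5.71°) − (45.00° + 26.57°) = -14.52°

At ω = 365 rad/s:
zero (1 + j365·0.125) = 1 + j45.625 → |·| ≈ 45.636, ∠ ≈ 88.74°
zero (1 + j365·0.01) = 1 + j3.65 → |·| ≈ 3.7845, ∠ ≈ 74.68°
pole (1 + j365·0.1) = 1 + j36.5 → |·| ≈ 36.514, ∠ ≈ 88.43°
pole (1 + j365·0.05) = 1 + j18.25 → |·| ≈ 18.277, ∠ ≈ 86.86°
|G| = 4 · 45.636 · 3.7845 / (36.514 · 18.277) ≈ 1.0352
Gain = 20 log₁₀(1.0352) ≈ 0.30 dB
∠G = (88.74° + 74.68°) − (88.43° + 86.86°) = -11.87°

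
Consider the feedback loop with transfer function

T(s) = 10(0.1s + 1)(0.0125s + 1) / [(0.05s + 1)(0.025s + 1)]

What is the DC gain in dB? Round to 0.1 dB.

20.0 dB

T(0) = 10 · 1 / 1 = 10
20 log₁₀(10) ≈ 20.00 dB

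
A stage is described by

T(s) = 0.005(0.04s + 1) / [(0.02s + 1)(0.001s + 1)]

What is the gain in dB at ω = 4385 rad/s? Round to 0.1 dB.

-53.1 dB

At ω = 4385 rad/s:
zero (1 + j4385·0.04) = 1 + j175.4 → |·| ≈ 175.4, ∠ ≈ 89.67°
pole (1 + j4385·0.02) = 1 + j87.7 → |·| ≈ 87.706, ∠ ≈ 89.35°
pole (1 + j4385·0.001) = 1 + j4.385 → |·| ≈ 4.4976, ∠ ≈ 77.15°
|T| = 0.005 · 175.4 / (87.706 · 4.4976) ≈ 0.0022233
Gain = 20 log₁₀(0.0022233) ≈ -53.06 dB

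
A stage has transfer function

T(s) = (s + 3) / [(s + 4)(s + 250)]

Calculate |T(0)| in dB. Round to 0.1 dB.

T(0) = 1·3 / (4·250) = 0.003
20 log₁₀(0.003) ≈ -50.46 dB

-50.5 dB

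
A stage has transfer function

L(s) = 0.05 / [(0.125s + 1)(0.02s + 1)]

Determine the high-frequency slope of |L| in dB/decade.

-40 dB/decade

Each pole contributes −20 dB/decade at high frequency; each zero contributes +20 dB/decade.
Net: 0 zero(s) − 2 pole(s) → -40 dB/decade.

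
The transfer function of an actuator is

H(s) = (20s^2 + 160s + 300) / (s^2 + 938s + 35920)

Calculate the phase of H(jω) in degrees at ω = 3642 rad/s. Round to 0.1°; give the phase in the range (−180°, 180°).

14.4°

Substitute s = j3642:
Numerator: 20(j3642)^2 + 160(j3642) + 300 = -265282980 + j582720
Denominator: (j3642)^2 + 938(j3642) + 35920 = -13228244 + j3416196
|N| = √(265282980² + 582720²) ≈ 2.6528e+08, ∠N ≈ 179.87°
|D| = √(13228244² + 3416196²) ≈ 1.3662e+07, ∠D ≈ 165.52°
∠H = 179.87° − 165.52° = 14.35°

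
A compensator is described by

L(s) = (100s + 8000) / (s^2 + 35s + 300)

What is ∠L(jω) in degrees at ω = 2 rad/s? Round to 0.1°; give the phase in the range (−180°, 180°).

Substitute s = j2:
Numerator: 100(j2) + 8000 = 8000 + j200
Denominator: (j2)^2 + 35(j2) + 300 = 296 + j70
|N| = √(8000² + 200²) ≈ 8002.5, ∠N ≈ 1.43°
|D| = √(296² + 70²) ≈ 304.16, ∠D ≈ 13.31°
∠L = 1.43° − 13.31° = -11.88°

-11.9°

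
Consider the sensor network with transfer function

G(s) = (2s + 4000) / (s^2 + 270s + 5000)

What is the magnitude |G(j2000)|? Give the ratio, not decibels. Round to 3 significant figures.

Substitute s = j2000:
Numerator: 2(j2000) + 4000 = 4000 + j4000
Denominator: (j2000)^2 + 270(j2000) + 5000 = -3995000 + j540000
|N| = √(4000² + 4000²) ≈ 5656.9, ∠N ≈ 45.00°
|D| = √(3995000² + 540000²) ≈ 4.0313e+06, ∠D ≈ 172.30°
|G| = 5656.9 / 4.0313e+06 ≈ 0.0014032

0.00140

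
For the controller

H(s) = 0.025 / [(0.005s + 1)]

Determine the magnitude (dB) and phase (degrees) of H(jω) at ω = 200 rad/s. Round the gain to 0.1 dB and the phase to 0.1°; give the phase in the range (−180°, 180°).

At ω = 200 rad/s:
pole (1 + j200·0.005) = 1 + j1 → |·| ≈ 1.4142, ∠ ≈ 45.00°
|H| = 0.025 · 1 / (1.4142) ≈ 0.017678
Gain = 20 log₁₀(0.017678) ≈ -35.05 dB
∠H = (0°) − (45.00°) = -45.00°

-35.1 dB, -45.0°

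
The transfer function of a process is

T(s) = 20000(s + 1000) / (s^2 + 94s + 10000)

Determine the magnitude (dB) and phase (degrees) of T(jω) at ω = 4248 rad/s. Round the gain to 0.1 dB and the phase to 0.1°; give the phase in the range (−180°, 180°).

13.7 dB, -102.0°

At s = jω = j4248:
zero (s+1000): 1000 + j4248 → |·| = √(1000²+4248²) = √19045504 ≈ 4364.1, ∠ = arctan(4248/1000) ≈ 76.75°
quadratic: (j4248)² + 94·j4248 + 10000 = -18035504 + j399312 → |·| ≈ 1.804e+07, ∠ ≈ 178.73°
|T| = 20000 · 4364.1 / 1.804e+07 ≈ 4.8382
Gain = 20 log₁₀(4.8382) ≈ 13.69 dB
∠T = 76.75° − 178.73° = -101.98°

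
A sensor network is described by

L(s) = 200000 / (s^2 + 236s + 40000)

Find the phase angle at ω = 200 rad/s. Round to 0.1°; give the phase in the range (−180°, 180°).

At s = jω = j200:
quadratic: (j200)² + 236·j200 + 40000 = 0 + j47200 → |·| ≈ 47200, ∠ ≈ 90.00°
∠L = 0.00° − 90.00° = -90.00°

-90.0°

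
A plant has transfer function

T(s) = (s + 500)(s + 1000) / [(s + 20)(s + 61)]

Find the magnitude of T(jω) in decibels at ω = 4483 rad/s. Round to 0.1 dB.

At s = jω = j4483:
zero (s+500): 500 + j4483 → |·| = √(500²+4483²) = √20347289 ≈ 4510.8, ∠ = arctan(4483/500) ≈ 83.64°
zero (s+1000): 1000 + j4483 → |·| = √(1000²+4483²) = √21097289 ≈ 4593.2, ∠ = arctan(4483/1000) ≈ 77.43°
pole (s+20): 20 + j4483 → |·| = √(20²+4483²) = √20097689 ≈ 4483, ∠ = arctan(4483/20) ≈ 89.74°
pole (s+61): 61 + j4483 → |·| = √(61²+4483²) = √20101010 ≈ 4483.4, ∠ = arctan(4483/61) ≈ 89.22°
|T| = 1 · 2.0719e+07 / 2.0099e+07 ≈ 1.0308
Gain = 20 log₁₀(1.0308) ≈ 0.26 dB

0.3 dB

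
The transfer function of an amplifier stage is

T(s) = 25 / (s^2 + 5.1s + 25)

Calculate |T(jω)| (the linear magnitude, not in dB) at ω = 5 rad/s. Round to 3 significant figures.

At s = jω = j5:
quadratic: (j5)² + 5.1·j5 + 25 = 0 + j25.5 → |·| ≈ 25.5, ∠ ≈ 90.00°
|T| = 25 / 25.5 ≈ 0.98039

0.980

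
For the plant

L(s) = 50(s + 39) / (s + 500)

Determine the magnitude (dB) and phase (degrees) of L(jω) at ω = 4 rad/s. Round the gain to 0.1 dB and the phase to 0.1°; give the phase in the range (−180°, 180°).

At s = jω = j4:
zero (s+39): 39 + j4 → |·| = √(39²+4²) = √1537 ≈ 39.205, ∠ = arctan(4/39) ≈ 5.86°
pole (s+500): 500 + j4 → |·| = √(500²+4²) = √250016 ≈ 500.02, ∠ = arctan(4/500) ≈ 0.46°
|L| = 50 · 39.205 / 500.02 ≈ 3.9203
Gain = 20 log₁₀(3.9203) ≈ 11.87 dB
∠L = 5.86° − 0.46° = 5.40°

11.9 dB, 5.4°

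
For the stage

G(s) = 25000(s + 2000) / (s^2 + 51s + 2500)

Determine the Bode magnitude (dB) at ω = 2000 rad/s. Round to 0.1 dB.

At s = jω = j2000:
zero (s+2000): 2000 + j2000 → |·| = √(2000²+2000²) = √8000000 ≈ 2828.4, ∠ = arctan(2000/2000) ≈ 45.00°
quadratic: (j2000)² + 51·j2000 + 2500 = -3997500 + j102000 → |·| ≈ 3.9988e+06, ∠ ≈ 178.54°
|G| = 25000 · 2828.4 / 3.9988e+06 ≈ 17.683
Gain = 20 log₁₀(17.683) ≈ 24.95 dB

25.0 dB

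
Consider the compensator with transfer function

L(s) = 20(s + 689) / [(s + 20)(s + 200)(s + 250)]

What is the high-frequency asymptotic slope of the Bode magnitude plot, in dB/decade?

-40 dB/decade

Each pole contributes −20 dB/decade at high frequency; each zero contributes +20 dB/decade.
Net: 1 zero(s) − 3 pole(s) → -40 dB/decade.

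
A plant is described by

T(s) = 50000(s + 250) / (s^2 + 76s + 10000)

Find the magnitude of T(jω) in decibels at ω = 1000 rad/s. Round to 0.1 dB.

At s = jω = j1000:
zero (s+250): 250 + j1000 → |·| = √(250²+1000²) = √1062500 ≈ 1030.8, ∠ = arctan(1000/250) ≈ 75.96°
quadratic: (j1000)² + 76·j1000 + 10000 = -990000 + j76000 → |·| ≈ 9.9291e+05, ∠ ≈ 175.61°
|T| = 50000 · 1030.8 / 9.9291e+05 ≈ 51.908
Gain = 20 log₁₀(51.908) ≈ 34.30 dB

34.3 dB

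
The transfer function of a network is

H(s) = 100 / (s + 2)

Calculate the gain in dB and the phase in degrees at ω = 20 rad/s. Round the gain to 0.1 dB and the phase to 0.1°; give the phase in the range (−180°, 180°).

At s = jω = j20:
pole (s+2): 2 + j20 → |·| = √(2²+20²) = √404 ≈ 20.1, ∠ = arctan(20/2) ≈ 84.29°
|H| = 100 / 20.1 ≈ 4.9751
Gain = 20 log₁₀(4.9751) ≈ 13.94 dB
∠H = 0.00° − 84.29° = -84.29°

13.9 dB, -84.3°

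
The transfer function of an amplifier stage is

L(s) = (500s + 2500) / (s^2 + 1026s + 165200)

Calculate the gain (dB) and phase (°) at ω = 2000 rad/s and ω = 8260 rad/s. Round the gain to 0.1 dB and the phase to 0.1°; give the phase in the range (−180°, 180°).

ω = 2000: -12.8 dB, -62.0°; ω = 8260: -24.4 dB, -82.9°

Substitute s = j2000:
Numerator: 500(j2000) + 2500 = 2500 + j1000000
Denominator: (j2000)^2 + 1026(j2000) + 165200 = -3834800 + j2052000
|N| = √(2500² + 1000000²) ≈ 1e+06, ∠N ≈ 89.86°
|D| = √(3834800² + 2052000²) ≈ 4.3493e+06, ∠D ≈ 151.85°
|L| = 1e+06 / 4.3493e+06 ≈ 0.22992
Gain = 20 log₁₀(0.22992) ≈ -12.77 dB
∠L = 89.86° − 151.85° = -61.99°

Substitute s = j8260:
Numerator: 500(j8260) + 2500 = 2500 + j4130000
Denominator: (j8260)^2 + 1026(j8260) + 165200 = -68062400 + j8474760
|N| = √(2500² + 4130000²) ≈ 4.13e+06, ∠N ≈ 89.97°
|D| = √(68062400² + 8474760²) ≈ 6.8588e+07, ∠D ≈ 172.90°
|L| = 4.13e+06 / 6.8588e+07 ≈ 0.060215
Gain = 20 log₁₀(0.060215) ≈ -24.41 dB
∠L = 89.97° − 172.90° = -82.93°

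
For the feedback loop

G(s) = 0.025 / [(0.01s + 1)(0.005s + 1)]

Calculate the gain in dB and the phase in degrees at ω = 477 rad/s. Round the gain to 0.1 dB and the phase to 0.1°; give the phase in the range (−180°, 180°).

-54.1 dB, -145.4°

At ω = 477 rad/s:
pole (1 + j477·0.01) = 1 + j4.77 → |·| ≈ 4.8737, ∠ ≈ 78.16°
pole (1 + j477·0.005) = 1 + j2.385 → |·| ≈ 2.5862, ∠ ≈ 67.25°
|G| = 0.025 · 1 / (4.8737 · 2.5862) ≈ 0.0019834
Gain = 20 log₁₀(0.0019834) ≈ -54.05 dB
∠G = (0°) − (78.16° + 67.25°) = -145.41°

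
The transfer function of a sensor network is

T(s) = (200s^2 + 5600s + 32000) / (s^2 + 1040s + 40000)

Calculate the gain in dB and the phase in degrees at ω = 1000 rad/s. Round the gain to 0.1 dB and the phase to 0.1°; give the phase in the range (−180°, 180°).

43.0 dB, 45.7°

Substitute s = j1000:
Numerator: 200(j1000)^2 + 5600(j1000) + 32000 = -199968000 + j5600000
Denominator: (j1000)^2 + 1040(j1000) + 40000 = -960000 + j1040000
|N| = √(199968000² + 5600000²) ≈ 2.0005e+08, ∠N ≈ 178.40°
|D| = √(960000² + 1040000²) ≈ 1.4153e+06, ∠D ≈ 132.71°
|T| = 2.0005e+08 / 1.4153e+06 ≈ 141.35
Gain = 20 log₁₀(141.35) ≈ 43.01 dB
∠T = 178.40° − 132.71° = 45.69°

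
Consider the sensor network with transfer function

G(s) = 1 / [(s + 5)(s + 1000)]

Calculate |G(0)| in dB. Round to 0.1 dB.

-74.0 dB

G(0) = 1 / (5·1000) = 0.0002
20 log₁₀(0.0002) ≈ -73.98 dB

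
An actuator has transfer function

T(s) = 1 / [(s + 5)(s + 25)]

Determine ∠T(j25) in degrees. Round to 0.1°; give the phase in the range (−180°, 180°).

-123.7°

At s = jω = j25:
pole (s+5): 5 + j25 → |·| = √(5²+25²) = √650 ≈ 25.495, ∠ = arctan(25/5) ≈ 78.69°
pole (s+25): 25 + j25 → |·| = √(25²+25²) = √1250 ≈ 35.355, ∠ = arctan(25/25) ≈ 45.00°
∠T = 0.00° − 123.69° = -123.69°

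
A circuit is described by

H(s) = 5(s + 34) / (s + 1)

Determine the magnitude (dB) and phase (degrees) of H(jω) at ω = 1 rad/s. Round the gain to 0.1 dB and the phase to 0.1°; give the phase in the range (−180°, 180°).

41.6 dB, -43.3°

At s = jω = j1:
zero (s+34): 34 + j1 → |·| = √(34²+1²) = √1157 ≈ 34.015, ∠ = arctan(1/34) ≈ 1.68°
pole (s+1): 1 + j1 → |·| = √(1²+1²) = √2 ≈ 1.4142, ∠ = arctan(1/1) ≈ 45.00°
|H| = 5 · 34.015 / 1.4142 ≈ 120.26
Gain = 20 log₁₀(120.26) ≈ 41.60 dB
∠H = 1.68° − 45.00° = -43.32°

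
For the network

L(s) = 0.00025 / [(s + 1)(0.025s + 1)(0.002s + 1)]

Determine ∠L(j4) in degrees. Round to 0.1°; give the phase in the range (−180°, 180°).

-82.1°

At ω = 4 rad/s:
pole (1 + j4·1) = 1 + j4 → |·| ≈ 4.1231, ∠ ≈ 75.96°
pole (1 + j4·0.025) = 1 + j0.1 → |·| ≈ 1.005, ∠ ≈ 5.71°
pole (1 + j4·0.002) = 1 + j0.008 → |·| ≈ 1, ∠ ≈ 0.46°
∠L = (0°) − (75.96° + 5.71° + 0.46°) = -82.13°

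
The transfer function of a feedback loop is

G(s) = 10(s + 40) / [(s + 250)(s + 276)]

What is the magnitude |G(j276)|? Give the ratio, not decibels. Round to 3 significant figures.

0.0192

At s = jω = j276:
zero (s+40): 40 + j276 → |·| = √(40²+276²) = √77776 ≈ 278.88, ∠ = arctan(276/40) ≈ 81.75°
pole (s+250): 250 + j276 → |·| = √(250²+276²) = √138676 ≈ 372.39, ∠ = arctan(276/250) ≈ 47.83°
pole (s+276): 276 + j276 → |·| = √(276²+276²) = √152352 ≈ 390.32, ∠ = arctan(276/276) ≈ 45.00°
|G| = 10 · 278.88 / 1.4535e+05 ≈ 0.019187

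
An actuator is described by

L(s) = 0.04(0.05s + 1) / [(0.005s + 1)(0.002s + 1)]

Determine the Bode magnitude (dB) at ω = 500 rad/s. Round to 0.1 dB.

-11.6 dB

At ω = 500 rad/s:
zero (1 + j500·0.05) = 1 + j25 → |·| ≈ 25.02, ∠ ≈ 87.71°
pole (1 + j500·0.005) = 1 + j2.5 → |·| ≈ 2.6926, ∠ ≈ 68.20°
pole (1 + j500·0.002) = 1 + j1 → |·| ≈ 1.4142, ∠ ≈ 45.00°
|L| = 0.04 · 25.02 / (2.6926 · 1.4142) ≈ 0.26282
Gain = 20 log₁₀(0.26282) ≈ -11.61 dB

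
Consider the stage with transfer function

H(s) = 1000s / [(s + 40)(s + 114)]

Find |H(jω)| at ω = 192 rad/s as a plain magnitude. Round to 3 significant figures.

At s = jω = j192:
zero at origin: s = j192 → |·| = 192, ∠ = 90.00°
pole (s+40): 40 + j192 → |·| = √(40²+192²) = √38464 ≈ 196.12, ∠ = arctan(192/40) ≈ 78.23°
pole (s+114): 114 + j192 → |·| = √(114²+192²) = √49860 ≈ 223.29, ∠ = arctan(192/114) ≈ 59.30°
|H| = 1000 · 192 / 43792 ≈ 4.3844

4.38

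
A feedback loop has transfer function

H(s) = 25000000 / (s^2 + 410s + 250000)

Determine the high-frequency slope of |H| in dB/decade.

-40 dB/decade

Each pole contributes −20 dB/decade at high frequency; each zero contributes +20 dB/decade.
Net: 0 zero(s) − 2 pole(s) → -40 dB/decade.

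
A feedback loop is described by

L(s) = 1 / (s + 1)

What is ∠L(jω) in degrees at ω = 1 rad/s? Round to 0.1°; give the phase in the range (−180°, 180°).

At s = jω = j1:
pole (s+1): 1 + j1 → |·| = √(1²+1²) = √2 ≈ 1.4142, ∠ = arctan(1/1) ≈ 45.00°
∠L = 0.00° − 45.00° = -45.00°

-45.0°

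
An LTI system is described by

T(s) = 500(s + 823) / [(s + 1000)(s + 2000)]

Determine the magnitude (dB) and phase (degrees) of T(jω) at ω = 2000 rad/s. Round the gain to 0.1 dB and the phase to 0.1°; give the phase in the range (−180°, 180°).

At s = jω = j2000:
zero (s+823): 823 + j2000 → |·| = √(823²+2000²) = √4677329 ≈ 2162.7, ∠ = arctan(2000/823) ≈ 67.63°
pole (s+1000): 1000 + j2000 → |·| = √(1000²+2000²) = √5000000 ≈ 2236.1, ∠ = arctan(2000/1000) ≈ 63.43°
pole (s+2000): 2000 + j2000 → |·| = √(2000²+2000²) = √8000000 ≈ 2828.4, ∠ = arctan(2000/2000) ≈ 45.00°
|T| = 500 · 2162.7 / 6.3246e+06 ≈ 0.17098
Gain = 20 log₁₀(0.17098) ≈ -15.34 dB
∠T = 67.63° − 108.43° = -40.80°

-15.3 dB, -40.8°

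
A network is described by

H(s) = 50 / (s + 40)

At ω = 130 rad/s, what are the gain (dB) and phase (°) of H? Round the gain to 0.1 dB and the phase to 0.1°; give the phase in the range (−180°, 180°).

Substitute s = j130:
Numerator: 50 = 50 + j0
Denominator: (j130) + 40 = 40 + j130
|N| = √(50² + 0²) ≈ 50, ∠N ≈ 0.00°
|D| = √(40² + 130²) ≈ 136.01, ∠D ≈ 72.90°
|H| = 50 / 136.01 ≈ 0.36762
Gain = 20 log₁₀(0.36762) ≈ -8.69 dB
∠H = 0.00° − 72.90° = -72.90°

-8.7 dB, -72.9°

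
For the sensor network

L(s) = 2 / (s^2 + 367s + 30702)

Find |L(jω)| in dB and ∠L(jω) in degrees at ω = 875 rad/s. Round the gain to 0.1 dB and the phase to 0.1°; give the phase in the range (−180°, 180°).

-112.1 dB, -156.4°

Substitute s = j875:
Numerator: 2 = 2 + j0
Denominator: (j875)^2 + 367(j875) + 30702 = -734923 + j321125
|N| = √(2² + 0²) ≈ 2, ∠N ≈ 0.00°
|D| = √(734923² + 321125²) ≈ 8.0202e+05, ∠D ≈ 156.40°
|L| = 2 / 8.0202e+05 ≈ 2.4937e-06
Gain = 20 log₁₀(2.4937e-06) ≈ -112.06 dB
∠L = 0.00° − 156.40° = -156.40°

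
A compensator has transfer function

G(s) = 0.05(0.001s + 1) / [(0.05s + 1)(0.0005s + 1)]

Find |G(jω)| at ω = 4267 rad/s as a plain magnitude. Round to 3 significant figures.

At ω = 4267 rad/s:
zero (1 + j4267·0.001) = 1 + j4.267 → |·| ≈ 4.3826, ∠ ≈ 76.81°
pole (1 + j4267·0.05) = 1 + j213.35 → |·| ≈ 213.35, ∠ ≈ 89.73°
pole (1 + j4267·0.0005) = 1 + j2.1335 → |·| ≈ 2.3562, ∠ ≈ 64.89°
|G| = 0.05 · 4.3826 / (213.35 · 2.3562) ≈ 0.00043591

0.000436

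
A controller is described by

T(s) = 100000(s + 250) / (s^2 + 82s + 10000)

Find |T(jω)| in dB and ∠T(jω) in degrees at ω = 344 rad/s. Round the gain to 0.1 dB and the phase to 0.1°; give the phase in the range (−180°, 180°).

At s = jω = j344:
zero (s+250): 250 + j344 → |·| = √(250²+344²) = √180836 ≈ 425.25, ∠ = arctan(344/250) ≈ 53.99°
quadratic: (j344)² + 82·j344 + 10000 = -108336 + j28208 → |·| ≈ 1.1195e+05, ∠ ≈ 165.41°
|T| = 100000 · 425.25 / 1.1195e+05 ≈ 379.86
Gain = 20 log₁₀(379.86) ≈ 51.59 dB
∠T = 53.99° − 165.41° = -111.42°

51.6 dB, -111.4°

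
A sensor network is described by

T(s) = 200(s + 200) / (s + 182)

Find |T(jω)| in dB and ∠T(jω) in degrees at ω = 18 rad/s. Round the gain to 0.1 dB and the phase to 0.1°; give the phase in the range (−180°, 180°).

At s = jω = j18:
zero (s+200): 200 + j18 → |·| = √(200²+18²) = √40324 ≈ 200.81, ∠ = arctan(18/200) ≈ 5.14°
pole (s+182): 182 + j18 → |·| = √(182²+18²) = √33448 ≈ 182.89, ∠ = arctan(18/182) ≈ 5.65°
|T| = 200 · 200.81 / 182.89 ≈ 219.6
Gain = 20 log₁₀(219.6) ≈ 46.83 dB
∠T = 5.14° − 5.65° = -0.51°

46.8 dB, -0.5°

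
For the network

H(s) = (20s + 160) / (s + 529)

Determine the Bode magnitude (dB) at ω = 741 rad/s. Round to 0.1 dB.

24.2 dB

Substitute s = j741:
Numerator: 20(j741) + 160 = 160 + j14820
Denominator: (j741) + 529 = 529 + j741
|N| = √(160² + 14820²) ≈ 14821, ∠N ≈ 89.38°
|D| = √(529² + 741²) ≈ 910.45, ∠D ≈ 54.48°
|H| = 14821 / 910.45 ≈ 16.279
Gain = 20 log₁₀(16.279) ≈ 24.23 dB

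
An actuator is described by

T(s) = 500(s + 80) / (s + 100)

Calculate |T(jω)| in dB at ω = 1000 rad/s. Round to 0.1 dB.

At s = jω = j1000:
zero (s+80): 80 + j1000 → |·| = √(80²+1000²) = √1006400 ≈ 1003.2, ∠ = arctan(1000/80) ≈ 85.43°
pole (s+100): 100 + j1000 → |·| = √(100²+1000²) = √1010000 ≈ 1005, ∠ = arctan(1000/100) ≈ 84.29°
|T| = 500 · 1003.2 / 1005 ≈ 499.1
Gain = 20 log₁₀(499.1) ≈ 53.96 dB

54.0 dB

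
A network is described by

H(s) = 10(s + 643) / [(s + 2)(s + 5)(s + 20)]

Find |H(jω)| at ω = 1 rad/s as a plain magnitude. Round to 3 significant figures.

At s = jω = j1:
zero (s+643): 643 + j1 → |·| = √(643²+1²) = √413450 ≈ 643, ∠ = arctan(1/643) ≈ 0.09°
pole (s+2): 2 + j1 → |·| = √(2²+1²) = √5 ≈ 2.2361, ∠ = arctan(1/2) ≈ 26.57°
pole (s+5): 5 + j1 → |·| = √(5²+1²) = √26 ≈ 5.099, ∠ = arctan(1/5) ≈ 11.31°
pole (s+20): 20 + j1 → |·| = √(20²+1²) = √401 ≈ 20.025, ∠ = arctan(1/20) ≈ 2.86°
|H| = 10 · 643 / 228.32 ≈ 28.162

28.2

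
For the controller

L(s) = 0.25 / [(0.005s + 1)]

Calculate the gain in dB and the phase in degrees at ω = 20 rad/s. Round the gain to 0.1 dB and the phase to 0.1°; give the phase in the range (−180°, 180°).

At ω = 20 rad/s:
pole (1 + j20·0.005) = 1 + j0.1 → |·| ≈ 1.005, ∠ ≈ 5.71°
|L| = 0.25 · 1 / (1.005) ≈ 0.24876
Gain = 20 log₁₀(0.24876) ≈ -12.08 dB
∠L = (0°) − (5.71°) = -5.71°

-12.1 dB, -5.7°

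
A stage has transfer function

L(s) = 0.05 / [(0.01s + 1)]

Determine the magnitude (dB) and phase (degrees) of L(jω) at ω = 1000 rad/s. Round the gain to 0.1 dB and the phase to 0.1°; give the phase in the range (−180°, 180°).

-46.1 dB, -84.3°

At ω = 1000 rad/s:
pole (1 + j1000·0.01) = 1 + j10 → |·| ≈ 10.05, ∠ ≈ 84.29°
|L| = 0.05 · 1 / (10.05) ≈ 0.0049751
Gain = 20 log₁₀(0.0049751) ≈ -46.06 dB
∠L = (0°) − (84.29°) = -84.29°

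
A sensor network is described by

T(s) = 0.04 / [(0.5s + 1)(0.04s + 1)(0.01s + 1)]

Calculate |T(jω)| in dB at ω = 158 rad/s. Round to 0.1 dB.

At ω = 158 rad/s:
pole (1 + j158·0.5) = 1 + j79 → |·| ≈ 79.006, ∠ ≈ 89.27°
pole (1 + j158·0.04) = 1 + j6.32 → |·| ≈ 6.3986, ∠ ≈ 81.01°
pole (1 + j158·0.01) = 1 + j1.58 → |·| ≈ 1.8699, ∠ ≈ 57.67°
|T| = 0.04 · 1 / (79.006 · 6.3986 · 1.8699) ≈ 4.2315e-05
Gain = 20 log₁₀(4.2315e-05) ≈ -87.47 dB

-87.5 dB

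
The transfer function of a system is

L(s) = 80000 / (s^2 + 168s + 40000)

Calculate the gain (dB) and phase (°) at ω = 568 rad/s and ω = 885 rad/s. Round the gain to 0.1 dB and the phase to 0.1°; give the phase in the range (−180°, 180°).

ω = 568: -11.4 dB, -161.3°; ω = 885: -19.5 dB, -168.7°

At s = jω = j568:
quadratic: (j568)² + 168·j568 + 40000 = -282624 + j95424 → |·| ≈ 2.983e+05, ∠ ≈ 161.34°
|L| = 80000 / 2.983e+05 ≈ 0.26819
Gain = 20 log₁₀(0.26819) ≈ -11.43 dB
∠L = 0.00° − 161.34° = -161.34°

At s = jω = j885:
quadratic: (j885)² + 168·j885 + 40000 = -743225 + j148680 → |·| ≈ 7.5795e+05, ∠ ≈ 168.69°
|L| = 80000 / 7.5795e+05 ≈ 0.10555
Gain = 20 log₁₀(0.10555) ≈ -19.53 dB
∠L = 0.00° − 168.69° = -168.69°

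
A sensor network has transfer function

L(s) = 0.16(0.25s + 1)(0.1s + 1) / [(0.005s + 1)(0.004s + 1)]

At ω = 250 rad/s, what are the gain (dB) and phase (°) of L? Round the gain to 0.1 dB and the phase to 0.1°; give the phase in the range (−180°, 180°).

40.9 dB, 80.5°

At ω = 250 rad/s:
zero (1 + j250·0.25) = 1 + j62.5 → |·| ≈ 62.508, ∠ ≈ 89.08°
zero (1 + j250·0.1) = 1 + j25 → |·| ≈ 25.02, ∠ ≈ 87.71°
pole (1 + j250·0.005) = 1 + j1.25 → |·| ≈ 1.6008, ∠ ≈ 51.34°
pole (1 + j250·0.004) = 1 + j1 → |·| ≈ 1.4142, ∠ ≈ 45.00°
|L| = 0.16 · 62.508 · 25.02 / (1.6008 · 1.4142) ≈ 110.53
Gain = 20 log₁₀(110.53) ≈ 40.87 dB
∠L = (89.08° + 87.71°) − (51.34° + 45.00°) = 80.45°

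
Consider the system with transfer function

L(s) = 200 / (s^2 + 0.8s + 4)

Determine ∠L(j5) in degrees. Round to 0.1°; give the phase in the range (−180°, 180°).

At s = jω = j5:
quadratic: (j5)² + 0.8·j5 + 4 = -21 + j4 → |·| ≈ 21.378, ∠ ≈ 169.22°
∠L = 0.00° − 169.22° = -169.22°

-169.2°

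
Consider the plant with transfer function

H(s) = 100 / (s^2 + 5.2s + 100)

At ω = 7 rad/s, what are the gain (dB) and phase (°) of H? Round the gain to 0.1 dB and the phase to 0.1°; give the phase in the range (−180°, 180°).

4.1 dB, -35.5°

At s = jω = j7:
quadratic: (j7)² + 5.2·j7 + 100 = 51 + j36.4 → |·| ≈ 62.657, ∠ ≈ 35.52°
|H| = 100 / 62.657 ≈ 1.596
Gain = 20 log₁₀(1.596) ≈ 4.06 dB
∠H = 0.00° − 35.52° = -35.52°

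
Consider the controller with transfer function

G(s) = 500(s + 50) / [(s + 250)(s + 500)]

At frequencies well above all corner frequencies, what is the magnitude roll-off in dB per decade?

Each pole contributes −20 dB/decade at high frequency; each zero contributes +20 dB/decade.
Net: 1 zero(s) − 2 pole(s) → -20 dB/decade.

-20 dB/decade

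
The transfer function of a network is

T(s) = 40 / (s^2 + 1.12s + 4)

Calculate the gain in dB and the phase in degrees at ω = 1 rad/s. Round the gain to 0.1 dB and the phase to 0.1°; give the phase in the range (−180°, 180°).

21.9 dB, -20.5°

At s = jω = j1:
quadratic: (j1)² + 1.12·j1 + 4 = 3 + j1.12 → |·| ≈ 3.2022, ∠ ≈ 20.47°
|T| = 40 / 3.2022 ≈ 12.491
Gain = 20 log₁₀(12.491) ≈ 21.93 dB
∠T = 0.00° − 20.47° = -20.47°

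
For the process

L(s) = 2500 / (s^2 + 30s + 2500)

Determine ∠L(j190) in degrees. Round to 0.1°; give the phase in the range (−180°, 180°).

At s = jω = j190:
quadratic: (j190)² + 30·j190 + 2500 = -33600 + j5700 → |·| ≈ 34080, ∠ ≈ 170.37°
∠L = 0.00° − 170.37° = -170.37°

-170.4°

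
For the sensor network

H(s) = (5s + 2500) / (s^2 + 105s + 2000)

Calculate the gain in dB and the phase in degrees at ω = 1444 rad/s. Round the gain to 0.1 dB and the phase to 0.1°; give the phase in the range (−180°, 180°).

Substitute s = j1444:
Numerator: 5(j1444) + 2500 = 2500 + j7220
Denominator: (j1444)^2 + 105(j1444) + 2000 = -2083136 + j151620
|N| = √(2500² + 7220²) ≈ 7640.6, ∠N ≈ 70.90°
|D| = √(2083136² + 151620²) ≈ 2.0886e+06, ∠D ≈ 175.84°
|H| = 7640.6 / 2.0886e+06 ≈ 0.0036582
Gain = 20 log₁₀(0.0036582) ≈ -48.73 dB
∠H = 70.90° − 175.84° = -104.94°

-48.7 dB, -104.9°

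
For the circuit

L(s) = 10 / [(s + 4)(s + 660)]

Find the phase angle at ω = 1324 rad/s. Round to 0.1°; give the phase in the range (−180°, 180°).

At s = jω = j1324:
pole (s+4): 4 + j1324 → |·| = √(4²+1324²) = √1752992 ≈ 1324, ∠ = arctan(1324/4) ≈ 89.83°
pole (s+660): 660 + j1324 → |·| = √(660²+1324²) = √2188576 ≈ 1479.4, ∠ = arctan(1324/660) ≈ 63.50°
∠L = 0.00° − 153.33° = -153.33°

-153.3°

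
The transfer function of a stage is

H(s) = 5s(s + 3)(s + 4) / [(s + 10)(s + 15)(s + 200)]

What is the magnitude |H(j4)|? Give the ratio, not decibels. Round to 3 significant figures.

At s = jω = j4:
zero (s+3): 3 + j4 → |·| = √(3²+4²) = √25 ≈ 5, ∠ = arctan(4/3) ≈ 53.13°
zero (s+4): 4 + j4 → |·| = √(4²+4²) = √32 ≈ 5.6569, ∠ = arctan(4/4) ≈ 45.00°
zero at origin: s = j4 → |·| = 4, ∠ = 90.00°
pole (s+10): 10 + j4 → |·| = √(10²+4²) = √116 ≈ 10.77, ∠ = arctan(4/10) ≈ 21.80°
pole (s+15): 15 + j4 → |·| = √(15²+4²) = √241 ≈ 15.524, ∠ = arctan(4/15) ≈ 14.93°
pole (s+200): 200 + j4 → |·| = √(200²+4²) = √40016 ≈ 200.04, ∠ = arctan(4/200) ≈ 1.15°
|H| = 5 · 113.14 / 33445 ≈ 0.016914

0.0169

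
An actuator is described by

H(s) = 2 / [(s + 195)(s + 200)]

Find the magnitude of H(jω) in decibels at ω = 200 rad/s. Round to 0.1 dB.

At s = jω = j200:
pole (s+195): 195 + j200 → |·| = √(195²+200²) = √78025 ≈ 279.33, ∠ = arctan(200/195) ≈ 45.73°
pole (s+200): 200 + j200 → |·| = √(200²+200²) = √80000 ≈ 282.84, ∠ = arctan(200/200) ≈ 45.00°
|H| = 2 / 79006 ≈ 2.5315e-05
Gain = 20 log₁₀(2.5315e-05) ≈ -91.93 dB

-91.9 dB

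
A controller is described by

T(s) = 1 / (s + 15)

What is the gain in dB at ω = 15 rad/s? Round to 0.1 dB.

At s = jω = j15:
pole (s+15): 15 + j15 → |·| = √(15²+15²) = √450 ≈ 21.213, ∠ = arctan(15/15) ≈ 45.00°
|T| = 1 / 21.213 ≈ 0.047141
Gain = 20 log₁₀(0.047141) ≈ -26.53 dB

-26.5 dB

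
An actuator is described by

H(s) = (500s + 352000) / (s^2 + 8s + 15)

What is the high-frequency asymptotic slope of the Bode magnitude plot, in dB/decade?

-20 dB/decade

Each pole contributes −20 dB/decade at high frequency; each zero contributes +20 dB/decade.
Net: 1 zero(s) − 2 pole(s) → -20 dB/decade.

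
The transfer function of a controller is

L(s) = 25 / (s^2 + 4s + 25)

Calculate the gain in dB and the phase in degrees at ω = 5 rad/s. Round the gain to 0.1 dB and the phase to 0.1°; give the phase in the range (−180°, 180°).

At s = jω = j5:
quadratic: (j5)² + 4·j5 + 25 = 0 + j20 → |·| ≈ 20, ∠ ≈ 90.00°
|L| = 25 / 20 ≈ 1.25
Gain = 20 log₁₀(1.25) ≈ 1.94 dB
∠L = 0.00° − 90.00° = -90.00°

1.9 dB, -90.0°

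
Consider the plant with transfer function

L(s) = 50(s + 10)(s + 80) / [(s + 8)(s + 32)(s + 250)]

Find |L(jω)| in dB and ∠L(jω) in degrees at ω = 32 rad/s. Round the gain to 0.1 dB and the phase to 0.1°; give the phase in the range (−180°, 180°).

-8.3 dB, -33.8°

At s = jω = j32:
zero (s+10): 10 + j32 → |·| = √(10²+32²) = √1124 ≈ 33.526, ∠ = arctan(32/10) ≈ 72.65°
zero (s+80): 80 + j32 → |·| = √(80²+32²) = √7424 ≈ 86.163, ∠ = arctan(32/80) ≈ 21.80°
pole (s+8): 8 + j32 → |·| = √(8²+32²) = √1088 ≈ 32.985, ∠ = arctan(32/8) ≈ 75.96°
pole (s+32): 32 + j32 → |·| = √(32²+32²) = √2048 ≈ 45.255, ∠ = arctan(32/32) ≈ 45.00°
pole (s+250): 250 + j32 → |·| = √(250²+32²) = √63524 ≈ 252.04, ∠ = arctan(32/250) ≈ 7.29°
|L| = 50 · 2888.7 / 3.7623e+05 ≈ 0.3839
Gain = 20 log₁₀(0.3839) ≈ -8.32 dB
∠L = 94.45° − 128.25° = -33.80°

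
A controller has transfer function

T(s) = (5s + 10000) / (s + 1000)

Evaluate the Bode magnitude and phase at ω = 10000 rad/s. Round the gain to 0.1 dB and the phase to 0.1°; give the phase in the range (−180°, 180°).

14.1 dB, -5.6°

Substitute s = j10000:
Numerator: 5(j10000) + 10000 = 10000 + j50000
Denominator: (j10000) + 1000 = 1000 + j10000
|N| = √(10000² + 50000²) ≈ 50990, ∠N ≈ 78.69°
|D| = √(1000² + 10000²) ≈ 10050, ∠D ≈ 84.29°
|T| = 50990 / 10050 ≈ 5.0736
Gain = 20 log₁₀(5.0736) ≈ 14.11 dB
∠T = 78.69° − 84.29° = -5.60°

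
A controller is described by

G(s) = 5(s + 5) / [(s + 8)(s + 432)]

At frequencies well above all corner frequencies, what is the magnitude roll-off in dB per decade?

-20 dB/decade

Each pole contributes −20 dB/decade at high frequency; each zero contributes +20 dB/decade.
Net: 1 zero(s) − 2 pole(s) → -20 dB/decade.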